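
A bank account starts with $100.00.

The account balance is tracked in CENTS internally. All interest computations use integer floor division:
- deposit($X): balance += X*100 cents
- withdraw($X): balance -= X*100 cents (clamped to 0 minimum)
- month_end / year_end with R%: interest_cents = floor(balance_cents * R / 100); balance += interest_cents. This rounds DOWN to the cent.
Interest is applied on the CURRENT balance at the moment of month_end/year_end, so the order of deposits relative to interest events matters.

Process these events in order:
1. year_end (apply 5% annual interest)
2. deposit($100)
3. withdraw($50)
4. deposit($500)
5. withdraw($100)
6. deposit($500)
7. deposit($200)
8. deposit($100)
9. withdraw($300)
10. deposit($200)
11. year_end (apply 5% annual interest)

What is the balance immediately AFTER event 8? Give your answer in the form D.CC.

After 1 (year_end (apply 5% annual interest)): balance=$105.00 total_interest=$5.00
After 2 (deposit($100)): balance=$205.00 total_interest=$5.00
After 3 (withdraw($50)): balance=$155.00 total_interest=$5.00
After 4 (deposit($500)): balance=$655.00 total_interest=$5.00
After 5 (withdraw($100)): balance=$555.00 total_interest=$5.00
After 6 (deposit($500)): balance=$1055.00 total_interest=$5.00
After 7 (deposit($200)): balance=$1255.00 total_interest=$5.00
After 8 (deposit($100)): balance=$1355.00 total_interest=$5.00

Answer: 1355.00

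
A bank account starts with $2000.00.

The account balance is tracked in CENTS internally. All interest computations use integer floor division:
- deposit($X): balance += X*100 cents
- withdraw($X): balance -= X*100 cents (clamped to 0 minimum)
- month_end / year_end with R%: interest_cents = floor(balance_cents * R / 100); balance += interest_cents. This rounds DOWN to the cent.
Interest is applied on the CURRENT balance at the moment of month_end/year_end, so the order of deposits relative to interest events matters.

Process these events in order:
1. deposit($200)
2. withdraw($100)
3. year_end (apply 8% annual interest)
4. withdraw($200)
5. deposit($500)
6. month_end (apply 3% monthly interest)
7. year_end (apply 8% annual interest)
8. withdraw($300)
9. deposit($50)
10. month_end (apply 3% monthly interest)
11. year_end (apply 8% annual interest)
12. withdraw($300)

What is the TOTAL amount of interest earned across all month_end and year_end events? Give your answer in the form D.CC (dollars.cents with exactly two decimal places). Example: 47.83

After 1 (deposit($200)): balance=$2200.00 total_interest=$0.00
After 2 (withdraw($100)): balance=$2100.00 total_interest=$0.00
After 3 (year_end (apply 8% annual interest)): balance=$2268.00 total_interest=$168.00
After 4 (withdraw($200)): balance=$2068.00 total_interest=$168.00
After 5 (deposit($500)): balance=$2568.00 total_interest=$168.00
After 6 (month_end (apply 3% monthly interest)): balance=$2645.04 total_interest=$245.04
After 7 (year_end (apply 8% annual interest)): balance=$2856.64 total_interest=$456.64
After 8 (withdraw($300)): balance=$2556.64 total_interest=$456.64
After 9 (deposit($50)): balance=$2606.64 total_interest=$456.64
After 10 (month_end (apply 3% monthly interest)): balance=$2684.83 total_interest=$534.83
After 11 (year_end (apply 8% annual interest)): balance=$2899.61 total_interest=$749.61
After 12 (withdraw($300)): balance=$2599.61 total_interest=$749.61

Answer: 749.61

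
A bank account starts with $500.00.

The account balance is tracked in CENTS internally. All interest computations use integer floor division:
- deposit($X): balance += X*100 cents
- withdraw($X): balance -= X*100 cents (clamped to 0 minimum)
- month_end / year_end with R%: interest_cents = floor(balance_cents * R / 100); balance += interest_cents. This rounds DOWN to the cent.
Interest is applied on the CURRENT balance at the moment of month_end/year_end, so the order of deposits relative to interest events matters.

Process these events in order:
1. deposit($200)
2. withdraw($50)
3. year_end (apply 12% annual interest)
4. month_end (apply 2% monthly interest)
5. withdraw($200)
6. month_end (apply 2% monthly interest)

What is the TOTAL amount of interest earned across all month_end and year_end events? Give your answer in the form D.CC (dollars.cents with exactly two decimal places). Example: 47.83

After 1 (deposit($200)): balance=$700.00 total_interest=$0.00
After 2 (withdraw($50)): balance=$650.00 total_interest=$0.00
After 3 (year_end (apply 12% annual interest)): balance=$728.00 total_interest=$78.00
After 4 (month_end (apply 2% monthly interest)): balance=$742.56 total_interest=$92.56
After 5 (withdraw($200)): balance=$542.56 total_interest=$92.56
After 6 (month_end (apply 2% monthly interest)): balance=$553.41 total_interest=$103.41

Answer: 103.41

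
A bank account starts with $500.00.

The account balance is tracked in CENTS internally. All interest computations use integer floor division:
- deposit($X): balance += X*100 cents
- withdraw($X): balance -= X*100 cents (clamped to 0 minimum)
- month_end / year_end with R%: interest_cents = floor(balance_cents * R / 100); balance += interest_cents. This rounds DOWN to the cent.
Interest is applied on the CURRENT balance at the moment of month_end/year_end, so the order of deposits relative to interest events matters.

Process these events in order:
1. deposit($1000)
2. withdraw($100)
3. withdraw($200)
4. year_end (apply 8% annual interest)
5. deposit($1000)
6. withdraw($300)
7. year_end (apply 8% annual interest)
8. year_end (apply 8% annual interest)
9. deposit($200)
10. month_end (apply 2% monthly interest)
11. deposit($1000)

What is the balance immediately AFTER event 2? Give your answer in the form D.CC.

After 1 (deposit($1000)): balance=$1500.00 total_interest=$0.00
After 2 (withdraw($100)): balance=$1400.00 total_interest=$0.00

Answer: 1400.00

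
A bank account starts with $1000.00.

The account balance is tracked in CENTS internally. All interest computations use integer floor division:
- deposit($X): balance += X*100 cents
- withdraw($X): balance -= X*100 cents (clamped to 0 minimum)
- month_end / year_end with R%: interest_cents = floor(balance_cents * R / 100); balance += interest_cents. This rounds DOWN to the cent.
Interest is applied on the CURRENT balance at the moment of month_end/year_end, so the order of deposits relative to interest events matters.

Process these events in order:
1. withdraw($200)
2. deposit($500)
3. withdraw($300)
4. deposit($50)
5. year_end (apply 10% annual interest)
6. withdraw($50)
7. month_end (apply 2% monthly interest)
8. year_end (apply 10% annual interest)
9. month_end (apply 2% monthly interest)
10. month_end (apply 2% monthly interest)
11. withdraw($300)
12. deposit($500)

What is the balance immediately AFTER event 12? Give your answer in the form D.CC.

After 1 (withdraw($200)): balance=$800.00 total_interest=$0.00
After 2 (deposit($500)): balance=$1300.00 total_interest=$0.00
After 3 (withdraw($300)): balance=$1000.00 total_interest=$0.00
After 4 (deposit($50)): balance=$1050.00 total_interest=$0.00
After 5 (year_end (apply 10% annual interest)): balance=$1155.00 total_interest=$105.00
After 6 (withdraw($50)): balance=$1105.00 total_interest=$105.00
After 7 (month_end (apply 2% monthly interest)): balance=$1127.10 total_interest=$127.10
After 8 (year_end (apply 10% annual interest)): balance=$1239.81 total_interest=$239.81
After 9 (month_end (apply 2% monthly interest)): balance=$1264.60 total_interest=$264.60
After 10 (month_end (apply 2% monthly interest)): balance=$1289.89 total_interest=$289.89
After 11 (withdraw($300)): balance=$989.89 total_interest=$289.89
After 12 (deposit($500)): balance=$1489.89 total_interest=$289.89

Answer: 1489.89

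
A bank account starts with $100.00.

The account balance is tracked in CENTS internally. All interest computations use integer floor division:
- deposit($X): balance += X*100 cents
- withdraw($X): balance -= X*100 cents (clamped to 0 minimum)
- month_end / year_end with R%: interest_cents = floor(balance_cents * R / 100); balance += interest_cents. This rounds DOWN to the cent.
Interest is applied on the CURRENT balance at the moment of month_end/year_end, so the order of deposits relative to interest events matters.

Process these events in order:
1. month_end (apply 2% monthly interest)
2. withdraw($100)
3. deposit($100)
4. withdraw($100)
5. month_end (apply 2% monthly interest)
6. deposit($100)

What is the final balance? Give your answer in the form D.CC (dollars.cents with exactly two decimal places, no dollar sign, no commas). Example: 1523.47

After 1 (month_end (apply 2% monthly interest)): balance=$102.00 total_interest=$2.00
After 2 (withdraw($100)): balance=$2.00 total_interest=$2.00
After 3 (deposit($100)): balance=$102.00 total_interest=$2.00
After 4 (withdraw($100)): balance=$2.00 total_interest=$2.00
After 5 (month_end (apply 2% monthly interest)): balance=$2.04 total_interest=$2.04
After 6 (deposit($100)): balance=$102.04 total_interest=$2.04

Answer: 102.04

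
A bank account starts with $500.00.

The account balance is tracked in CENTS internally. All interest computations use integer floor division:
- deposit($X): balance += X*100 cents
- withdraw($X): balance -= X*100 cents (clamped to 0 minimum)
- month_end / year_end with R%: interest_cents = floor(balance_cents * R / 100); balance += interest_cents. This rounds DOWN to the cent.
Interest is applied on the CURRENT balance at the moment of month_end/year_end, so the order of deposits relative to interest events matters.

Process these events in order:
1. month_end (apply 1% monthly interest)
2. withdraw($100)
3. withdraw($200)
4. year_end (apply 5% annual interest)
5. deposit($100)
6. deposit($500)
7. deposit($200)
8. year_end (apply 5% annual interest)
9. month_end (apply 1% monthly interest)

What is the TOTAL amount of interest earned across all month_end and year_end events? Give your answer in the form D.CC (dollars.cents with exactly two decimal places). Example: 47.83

Answer: 76.67

Derivation:
After 1 (month_end (apply 1% monthly interest)): balance=$505.00 total_interest=$5.00
After 2 (withdraw($100)): balance=$405.00 total_interest=$5.00
After 3 (withdraw($200)): balance=$205.00 total_interest=$5.00
After 4 (year_end (apply 5% annual interest)): balance=$215.25 total_interest=$15.25
After 5 (deposit($100)): balance=$315.25 total_interest=$15.25
After 6 (deposit($500)): balance=$815.25 total_interest=$15.25
After 7 (deposit($200)): balance=$1015.25 total_interest=$15.25
After 8 (year_end (apply 5% annual interest)): balance=$1066.01 total_interest=$66.01
After 9 (month_end (apply 1% monthly interest)): balance=$1076.67 total_interest=$76.67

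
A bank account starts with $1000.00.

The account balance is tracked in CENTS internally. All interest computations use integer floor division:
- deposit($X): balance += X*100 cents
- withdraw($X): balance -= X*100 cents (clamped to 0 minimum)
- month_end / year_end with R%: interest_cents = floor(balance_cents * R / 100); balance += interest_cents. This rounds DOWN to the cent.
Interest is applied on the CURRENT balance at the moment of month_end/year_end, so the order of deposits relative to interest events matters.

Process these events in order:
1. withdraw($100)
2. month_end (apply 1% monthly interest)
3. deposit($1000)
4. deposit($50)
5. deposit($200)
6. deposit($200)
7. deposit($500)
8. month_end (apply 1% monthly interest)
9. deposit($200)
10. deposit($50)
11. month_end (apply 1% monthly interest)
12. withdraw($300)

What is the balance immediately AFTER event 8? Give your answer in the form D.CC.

After 1 (withdraw($100)): balance=$900.00 total_interest=$0.00
After 2 (month_end (apply 1% monthly interest)): balance=$909.00 total_interest=$9.00
After 3 (deposit($1000)): balance=$1909.00 total_interest=$9.00
After 4 (deposit($50)): balance=$1959.00 total_interest=$9.00
After 5 (deposit($200)): balance=$2159.00 total_interest=$9.00
After 6 (deposit($200)): balance=$2359.00 total_interest=$9.00
After 7 (deposit($500)): balance=$2859.00 total_interest=$9.00
After 8 (month_end (apply 1% monthly interest)): balance=$2887.59 total_interest=$37.59

Answer: 2887.59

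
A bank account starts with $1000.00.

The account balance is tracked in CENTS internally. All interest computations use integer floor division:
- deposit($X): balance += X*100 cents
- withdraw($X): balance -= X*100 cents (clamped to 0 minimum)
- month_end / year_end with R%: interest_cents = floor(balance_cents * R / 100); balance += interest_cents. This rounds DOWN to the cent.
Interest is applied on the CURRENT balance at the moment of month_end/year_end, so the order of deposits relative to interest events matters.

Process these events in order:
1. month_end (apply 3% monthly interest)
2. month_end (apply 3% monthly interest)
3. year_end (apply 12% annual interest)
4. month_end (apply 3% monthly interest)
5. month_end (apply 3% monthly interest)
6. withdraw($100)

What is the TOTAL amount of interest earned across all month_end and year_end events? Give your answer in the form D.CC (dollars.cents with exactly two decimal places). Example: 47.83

Answer: 260.55

Derivation:
After 1 (month_end (apply 3% monthly interest)): balance=$1030.00 total_interest=$30.00
After 2 (month_end (apply 3% monthly interest)): balance=$1060.90 total_interest=$60.90
After 3 (year_end (apply 12% annual interest)): balance=$1188.20 total_interest=$188.20
After 4 (month_end (apply 3% monthly interest)): balance=$1223.84 total_interest=$223.84
After 5 (month_end (apply 3% monthly interest)): balance=$1260.55 total_interest=$260.55
After 6 (withdraw($100)): balance=$1160.55 total_interest=$260.55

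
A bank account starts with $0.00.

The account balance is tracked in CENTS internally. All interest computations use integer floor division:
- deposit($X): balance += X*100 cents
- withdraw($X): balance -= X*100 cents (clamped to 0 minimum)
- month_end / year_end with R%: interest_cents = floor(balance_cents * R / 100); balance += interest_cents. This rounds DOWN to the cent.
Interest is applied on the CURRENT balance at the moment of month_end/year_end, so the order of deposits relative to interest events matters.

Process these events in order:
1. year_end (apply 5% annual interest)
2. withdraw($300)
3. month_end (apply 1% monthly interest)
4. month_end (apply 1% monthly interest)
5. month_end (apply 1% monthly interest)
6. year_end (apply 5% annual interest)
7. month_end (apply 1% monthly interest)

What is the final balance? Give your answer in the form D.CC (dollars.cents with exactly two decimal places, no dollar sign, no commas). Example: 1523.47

After 1 (year_end (apply 5% annual interest)): balance=$0.00 total_interest=$0.00
After 2 (withdraw($300)): balance=$0.00 total_interest=$0.00
After 3 (month_end (apply 1% monthly interest)): balance=$0.00 total_interest=$0.00
After 4 (month_end (apply 1% monthly interest)): balance=$0.00 total_interest=$0.00
After 5 (month_end (apply 1% monthly interest)): balance=$0.00 total_interest=$0.00
After 6 (year_end (apply 5% annual interest)): balance=$0.00 total_interest=$0.00
After 7 (month_end (apply 1% monthly interest)): balance=$0.00 total_interest=$0.00

Answer: 0.00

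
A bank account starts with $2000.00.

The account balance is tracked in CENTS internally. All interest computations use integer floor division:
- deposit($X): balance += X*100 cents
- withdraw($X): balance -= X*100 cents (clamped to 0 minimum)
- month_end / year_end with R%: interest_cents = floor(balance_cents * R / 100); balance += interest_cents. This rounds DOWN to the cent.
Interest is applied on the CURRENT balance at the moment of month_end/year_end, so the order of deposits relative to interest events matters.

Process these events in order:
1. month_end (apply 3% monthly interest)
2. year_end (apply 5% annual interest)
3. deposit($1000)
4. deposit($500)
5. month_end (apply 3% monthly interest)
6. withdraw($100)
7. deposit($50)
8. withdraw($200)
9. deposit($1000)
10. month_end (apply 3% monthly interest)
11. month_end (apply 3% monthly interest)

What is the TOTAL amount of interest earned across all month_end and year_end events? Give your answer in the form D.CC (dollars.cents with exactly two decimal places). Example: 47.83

Answer: 548.32

Derivation:
After 1 (month_end (apply 3% monthly interest)): balance=$2060.00 total_interest=$60.00
After 2 (year_end (apply 5% annual interest)): balance=$2163.00 total_interest=$163.00
After 3 (deposit($1000)): balance=$3163.00 total_interest=$163.00
After 4 (deposit($500)): balance=$3663.00 total_interest=$163.00
After 5 (month_end (apply 3% monthly interest)): balance=$3772.89 total_interest=$272.89
After 6 (withdraw($100)): balance=$3672.89 total_interest=$272.89
After 7 (deposit($50)): balance=$3722.89 total_interest=$272.89
After 8 (withdraw($200)): balance=$3522.89 total_interest=$272.89
After 9 (deposit($1000)): balance=$4522.89 total_interest=$272.89
After 10 (month_end (apply 3% monthly interest)): balance=$4658.57 total_interest=$408.57
After 11 (month_end (apply 3% monthly interest)): balance=$4798.32 total_interest=$548.32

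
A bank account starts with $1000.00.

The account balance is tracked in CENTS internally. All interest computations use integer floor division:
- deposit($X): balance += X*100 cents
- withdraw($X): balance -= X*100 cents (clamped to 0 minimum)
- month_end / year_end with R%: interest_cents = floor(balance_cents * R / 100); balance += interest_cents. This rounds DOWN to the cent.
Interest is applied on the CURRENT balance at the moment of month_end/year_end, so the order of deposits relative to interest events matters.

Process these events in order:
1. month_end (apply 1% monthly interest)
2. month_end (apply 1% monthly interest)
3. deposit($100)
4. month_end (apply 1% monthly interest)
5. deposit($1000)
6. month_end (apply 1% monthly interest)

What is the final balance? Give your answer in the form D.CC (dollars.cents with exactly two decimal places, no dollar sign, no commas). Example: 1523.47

After 1 (month_end (apply 1% monthly interest)): balance=$1010.00 total_interest=$10.00
After 2 (month_end (apply 1% monthly interest)): balance=$1020.10 total_interest=$20.10
After 3 (deposit($100)): balance=$1120.10 total_interest=$20.10
After 4 (month_end (apply 1% monthly interest)): balance=$1131.30 total_interest=$31.30
After 5 (deposit($1000)): balance=$2131.30 total_interest=$31.30
After 6 (month_end (apply 1% monthly interest)): balance=$2152.61 total_interest=$52.61

Answer: 2152.61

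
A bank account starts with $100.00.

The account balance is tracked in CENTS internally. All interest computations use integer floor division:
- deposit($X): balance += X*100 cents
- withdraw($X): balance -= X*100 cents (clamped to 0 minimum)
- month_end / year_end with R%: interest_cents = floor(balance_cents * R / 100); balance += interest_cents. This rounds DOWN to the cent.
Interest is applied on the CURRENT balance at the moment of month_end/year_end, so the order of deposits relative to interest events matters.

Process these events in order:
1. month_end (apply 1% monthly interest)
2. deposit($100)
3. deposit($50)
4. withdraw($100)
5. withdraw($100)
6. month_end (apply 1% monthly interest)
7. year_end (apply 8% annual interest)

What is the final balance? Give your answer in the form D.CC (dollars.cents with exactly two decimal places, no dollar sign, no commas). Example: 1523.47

Answer: 55.63

Derivation:
After 1 (month_end (apply 1% monthly interest)): balance=$101.00 total_interest=$1.00
After 2 (deposit($100)): balance=$201.00 total_interest=$1.00
After 3 (deposit($50)): balance=$251.00 total_interest=$1.00
After 4 (withdraw($100)): balance=$151.00 total_interest=$1.00
After 5 (withdraw($100)): balance=$51.00 total_interest=$1.00
After 6 (month_end (apply 1% monthly interest)): balance=$51.51 total_interest=$1.51
After 7 (year_end (apply 8% annual interest)): balance=$55.63 total_interest=$5.63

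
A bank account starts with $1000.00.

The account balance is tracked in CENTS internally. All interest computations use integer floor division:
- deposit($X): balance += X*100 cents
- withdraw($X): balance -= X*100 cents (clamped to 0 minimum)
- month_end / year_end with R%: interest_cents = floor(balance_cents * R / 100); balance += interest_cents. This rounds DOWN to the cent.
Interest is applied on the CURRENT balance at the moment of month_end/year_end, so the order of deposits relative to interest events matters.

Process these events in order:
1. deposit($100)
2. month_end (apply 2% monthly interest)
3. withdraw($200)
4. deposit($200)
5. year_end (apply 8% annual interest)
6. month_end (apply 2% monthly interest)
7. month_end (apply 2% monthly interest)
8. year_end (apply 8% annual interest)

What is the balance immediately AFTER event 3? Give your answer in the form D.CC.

Answer: 922.00

Derivation:
After 1 (deposit($100)): balance=$1100.00 total_interest=$0.00
After 2 (month_end (apply 2% monthly interest)): balance=$1122.00 total_interest=$22.00
After 3 (withdraw($200)): balance=$922.00 total_interest=$22.00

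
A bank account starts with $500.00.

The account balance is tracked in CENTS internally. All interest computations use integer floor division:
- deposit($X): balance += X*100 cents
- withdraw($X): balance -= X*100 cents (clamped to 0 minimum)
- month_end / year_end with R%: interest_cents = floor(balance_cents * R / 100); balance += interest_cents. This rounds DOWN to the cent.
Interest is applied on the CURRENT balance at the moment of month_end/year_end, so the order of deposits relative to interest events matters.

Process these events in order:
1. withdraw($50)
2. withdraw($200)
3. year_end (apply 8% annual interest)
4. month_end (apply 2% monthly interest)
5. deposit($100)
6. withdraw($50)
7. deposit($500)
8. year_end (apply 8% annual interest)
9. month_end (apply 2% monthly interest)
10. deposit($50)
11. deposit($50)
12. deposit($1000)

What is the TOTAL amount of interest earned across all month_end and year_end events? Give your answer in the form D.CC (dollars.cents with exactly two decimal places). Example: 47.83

After 1 (withdraw($50)): balance=$450.00 total_interest=$0.00
After 2 (withdraw($200)): balance=$250.00 total_interest=$0.00
After 3 (year_end (apply 8% annual interest)): balance=$270.00 total_interest=$20.00
After 4 (month_end (apply 2% monthly interest)): balance=$275.40 total_interest=$25.40
After 5 (deposit($100)): balance=$375.40 total_interest=$25.40
After 6 (withdraw($50)): balance=$325.40 total_interest=$25.40
After 7 (deposit($500)): balance=$825.40 total_interest=$25.40
After 8 (year_end (apply 8% annual interest)): balance=$891.43 total_interest=$91.43
After 9 (month_end (apply 2% monthly interest)): balance=$909.25 total_interest=$109.25
After 10 (deposit($50)): balance=$959.25 total_interest=$109.25
After 11 (deposit($50)): balance=$1009.25 total_interest=$109.25
After 12 (deposit($1000)): balance=$2009.25 total_interest=$109.25

Answer: 109.25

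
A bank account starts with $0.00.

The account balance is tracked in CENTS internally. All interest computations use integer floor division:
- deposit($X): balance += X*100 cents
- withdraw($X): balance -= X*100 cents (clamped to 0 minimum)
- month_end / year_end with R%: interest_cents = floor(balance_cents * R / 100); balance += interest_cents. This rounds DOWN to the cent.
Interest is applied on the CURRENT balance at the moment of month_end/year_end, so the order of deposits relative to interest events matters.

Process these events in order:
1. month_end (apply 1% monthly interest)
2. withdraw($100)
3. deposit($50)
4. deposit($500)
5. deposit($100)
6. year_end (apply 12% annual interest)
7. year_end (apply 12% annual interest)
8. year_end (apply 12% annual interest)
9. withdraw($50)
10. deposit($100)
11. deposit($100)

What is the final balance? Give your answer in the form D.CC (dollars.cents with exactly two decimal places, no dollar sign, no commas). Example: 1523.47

After 1 (month_end (apply 1% monthly interest)): balance=$0.00 total_interest=$0.00
After 2 (withdraw($100)): balance=$0.00 total_interest=$0.00
After 3 (deposit($50)): balance=$50.00 total_interest=$0.00
After 4 (deposit($500)): balance=$550.00 total_interest=$0.00
After 5 (deposit($100)): balance=$650.00 total_interest=$0.00
After 6 (year_end (apply 12% annual interest)): balance=$728.00 total_interest=$78.00
After 7 (year_end (apply 12% annual interest)): balance=$815.36 total_interest=$165.36
After 8 (year_end (apply 12% annual interest)): balance=$913.20 total_interest=$263.20
After 9 (withdraw($50)): balance=$863.20 total_interest=$263.20
After 10 (deposit($100)): balance=$963.20 total_interest=$263.20
After 11 (deposit($100)): balance=$1063.20 total_interest=$263.20

Answer: 1063.20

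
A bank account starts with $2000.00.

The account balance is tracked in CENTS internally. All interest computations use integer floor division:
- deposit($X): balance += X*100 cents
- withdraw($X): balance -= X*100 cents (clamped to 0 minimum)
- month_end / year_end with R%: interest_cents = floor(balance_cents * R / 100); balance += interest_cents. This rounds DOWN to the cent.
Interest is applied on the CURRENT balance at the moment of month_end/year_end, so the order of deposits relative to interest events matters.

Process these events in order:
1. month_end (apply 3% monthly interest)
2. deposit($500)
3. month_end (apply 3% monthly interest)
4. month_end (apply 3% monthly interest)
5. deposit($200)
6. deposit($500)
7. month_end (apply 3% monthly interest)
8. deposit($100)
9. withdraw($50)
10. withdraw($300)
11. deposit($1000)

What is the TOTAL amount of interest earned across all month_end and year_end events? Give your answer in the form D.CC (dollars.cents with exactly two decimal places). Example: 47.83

After 1 (month_end (apply 3% monthly interest)): balance=$2060.00 total_interest=$60.00
After 2 (deposit($500)): balance=$2560.00 total_interest=$60.00
After 3 (month_end (apply 3% monthly interest)): balance=$2636.80 total_interest=$136.80
After 4 (month_end (apply 3% monthly interest)): balance=$2715.90 total_interest=$215.90
After 5 (deposit($200)): balance=$2915.90 total_interest=$215.90
After 6 (deposit($500)): balance=$3415.90 total_interest=$215.90
After 7 (month_end (apply 3% monthly interest)): balance=$3518.37 total_interest=$318.37
After 8 (deposit($100)): balance=$3618.37 total_interest=$318.37
After 9 (withdraw($50)): balance=$3568.37 total_interest=$318.37
After 10 (withdraw($300)): balance=$3268.37 total_interest=$318.37
After 11 (deposit($1000)): balance=$4268.37 total_interest=$318.37

Answer: 318.37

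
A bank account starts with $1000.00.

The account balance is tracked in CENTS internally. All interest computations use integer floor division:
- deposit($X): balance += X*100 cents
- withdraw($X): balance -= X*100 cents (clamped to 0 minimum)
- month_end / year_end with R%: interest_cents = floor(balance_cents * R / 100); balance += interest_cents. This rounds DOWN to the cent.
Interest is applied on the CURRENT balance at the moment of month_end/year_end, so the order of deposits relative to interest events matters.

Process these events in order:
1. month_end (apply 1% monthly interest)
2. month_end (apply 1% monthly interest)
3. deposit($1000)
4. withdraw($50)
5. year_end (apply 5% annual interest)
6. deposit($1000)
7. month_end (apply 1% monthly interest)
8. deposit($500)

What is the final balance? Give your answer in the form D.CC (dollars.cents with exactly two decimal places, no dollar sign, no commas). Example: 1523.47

Answer: 3599.28

Derivation:
After 1 (month_end (apply 1% monthly interest)): balance=$1010.00 total_interest=$10.00
After 2 (month_end (apply 1% monthly interest)): balance=$1020.10 total_interest=$20.10
After 3 (deposit($1000)): balance=$2020.10 total_interest=$20.10
After 4 (withdraw($50)): balance=$1970.10 total_interest=$20.10
After 5 (year_end (apply 5% annual interest)): balance=$2068.60 total_interest=$118.60
After 6 (deposit($1000)): balance=$3068.60 total_interest=$118.60
After 7 (month_end (apply 1% monthly interest)): balance=$3099.28 total_interest=$149.28
After 8 (deposit($500)): balance=$3599.28 total_interest=$149.28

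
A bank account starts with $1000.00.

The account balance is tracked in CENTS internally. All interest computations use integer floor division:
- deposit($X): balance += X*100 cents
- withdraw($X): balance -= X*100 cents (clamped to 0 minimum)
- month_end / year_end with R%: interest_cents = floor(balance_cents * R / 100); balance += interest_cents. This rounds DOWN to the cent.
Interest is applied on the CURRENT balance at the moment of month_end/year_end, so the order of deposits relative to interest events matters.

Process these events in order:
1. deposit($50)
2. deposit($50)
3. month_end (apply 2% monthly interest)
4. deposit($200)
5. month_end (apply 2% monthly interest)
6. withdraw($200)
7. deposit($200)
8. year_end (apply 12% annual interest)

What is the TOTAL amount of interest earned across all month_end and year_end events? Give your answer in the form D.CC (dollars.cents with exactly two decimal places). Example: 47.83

Answer: 210.25

Derivation:
After 1 (deposit($50)): balance=$1050.00 total_interest=$0.00
After 2 (deposit($50)): balance=$1100.00 total_interest=$0.00
After 3 (month_end (apply 2% monthly interest)): balance=$1122.00 total_interest=$22.00
After 4 (deposit($200)): balance=$1322.00 total_interest=$22.00
After 5 (month_end (apply 2% monthly interest)): balance=$1348.44 total_interest=$48.44
After 6 (withdraw($200)): balance=$1148.44 total_interest=$48.44
After 7 (deposit($200)): balance=$1348.44 total_interest=$48.44
After 8 (year_end (apply 12% annual interest)): balance=$1510.25 total_interest=$210.25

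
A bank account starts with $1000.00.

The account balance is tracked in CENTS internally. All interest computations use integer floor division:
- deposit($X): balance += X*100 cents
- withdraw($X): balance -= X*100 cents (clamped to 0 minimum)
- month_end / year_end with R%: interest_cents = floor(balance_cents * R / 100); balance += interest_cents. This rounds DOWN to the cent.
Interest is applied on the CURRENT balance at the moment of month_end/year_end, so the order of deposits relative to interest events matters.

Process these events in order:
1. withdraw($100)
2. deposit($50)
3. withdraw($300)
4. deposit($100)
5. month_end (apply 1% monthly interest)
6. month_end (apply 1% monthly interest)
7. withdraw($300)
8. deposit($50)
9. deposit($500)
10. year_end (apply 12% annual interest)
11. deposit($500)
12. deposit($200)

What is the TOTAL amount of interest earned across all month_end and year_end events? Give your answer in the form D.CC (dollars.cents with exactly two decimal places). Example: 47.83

After 1 (withdraw($100)): balance=$900.00 total_interest=$0.00
After 2 (deposit($50)): balance=$950.00 total_interest=$0.00
After 3 (withdraw($300)): balance=$650.00 total_interest=$0.00
After 4 (deposit($100)): balance=$750.00 total_interest=$0.00
After 5 (month_end (apply 1% monthly interest)): balance=$757.50 total_interest=$7.50
After 6 (month_end (apply 1% monthly interest)): balance=$765.07 total_interest=$15.07
After 7 (withdraw($300)): balance=$465.07 total_interest=$15.07
After 8 (deposit($50)): balance=$515.07 total_interest=$15.07
After 9 (deposit($500)): balance=$1015.07 total_interest=$15.07
After 10 (year_end (apply 12% annual interest)): balance=$1136.87 total_interest=$136.87
After 11 (deposit($500)): balance=$1636.87 total_interest=$136.87
After 12 (deposit($200)): balance=$1836.87 total_interest=$136.87

Answer: 136.87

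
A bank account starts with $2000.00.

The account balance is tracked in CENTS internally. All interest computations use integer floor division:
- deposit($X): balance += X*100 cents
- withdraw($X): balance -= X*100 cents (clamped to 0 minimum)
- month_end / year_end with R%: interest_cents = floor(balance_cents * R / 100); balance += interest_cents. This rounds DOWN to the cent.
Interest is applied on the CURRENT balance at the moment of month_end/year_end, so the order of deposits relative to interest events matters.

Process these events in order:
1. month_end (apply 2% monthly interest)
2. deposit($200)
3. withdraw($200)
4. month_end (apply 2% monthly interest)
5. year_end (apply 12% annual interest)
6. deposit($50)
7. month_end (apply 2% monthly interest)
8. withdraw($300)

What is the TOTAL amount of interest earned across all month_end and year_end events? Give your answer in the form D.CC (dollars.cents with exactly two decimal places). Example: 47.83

Answer: 378.09

Derivation:
After 1 (month_end (apply 2% monthly interest)): balance=$2040.00 total_interest=$40.00
After 2 (deposit($200)): balance=$2240.00 total_interest=$40.00
After 3 (withdraw($200)): balance=$2040.00 total_interest=$40.00
After 4 (month_end (apply 2% monthly interest)): balance=$2080.80 total_interest=$80.80
After 5 (year_end (apply 12% annual interest)): balance=$2330.49 total_interest=$330.49
After 6 (deposit($50)): balance=$2380.49 total_interest=$330.49
After 7 (month_end (apply 2% monthly interest)): balance=$2428.09 total_interest=$378.09
After 8 (withdraw($300)): balance=$2128.09 total_interest=$378.09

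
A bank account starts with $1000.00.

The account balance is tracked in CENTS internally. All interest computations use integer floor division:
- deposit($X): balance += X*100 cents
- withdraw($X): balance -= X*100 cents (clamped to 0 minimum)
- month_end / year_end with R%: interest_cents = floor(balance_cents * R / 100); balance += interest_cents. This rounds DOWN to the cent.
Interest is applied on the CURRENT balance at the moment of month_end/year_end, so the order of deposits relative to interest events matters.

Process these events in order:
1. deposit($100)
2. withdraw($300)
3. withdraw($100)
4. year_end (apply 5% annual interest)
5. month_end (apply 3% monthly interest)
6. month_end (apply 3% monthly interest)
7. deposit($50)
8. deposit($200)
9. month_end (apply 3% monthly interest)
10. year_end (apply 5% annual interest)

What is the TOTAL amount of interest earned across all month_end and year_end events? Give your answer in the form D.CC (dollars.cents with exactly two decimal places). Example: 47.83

Answer: 163.68

Derivation:
After 1 (deposit($100)): balance=$1100.00 total_interest=$0.00
After 2 (withdraw($300)): balance=$800.00 total_interest=$0.00
After 3 (withdraw($100)): balance=$700.00 total_interest=$0.00
After 4 (year_end (apply 5% annual interest)): balance=$735.00 total_interest=$35.00
After 5 (month_end (apply 3% monthly interest)): balance=$757.05 total_interest=$57.05
After 6 (month_end (apply 3% monthly interest)): balance=$779.76 total_interest=$79.76
After 7 (deposit($50)): balance=$829.76 total_interest=$79.76
After 8 (deposit($200)): balance=$1029.76 total_interest=$79.76
After 9 (month_end (apply 3% monthly interest)): balance=$1060.65 total_interest=$110.65
After 10 (year_end (apply 5% annual interest)): balance=$1113.68 total_interest=$163.68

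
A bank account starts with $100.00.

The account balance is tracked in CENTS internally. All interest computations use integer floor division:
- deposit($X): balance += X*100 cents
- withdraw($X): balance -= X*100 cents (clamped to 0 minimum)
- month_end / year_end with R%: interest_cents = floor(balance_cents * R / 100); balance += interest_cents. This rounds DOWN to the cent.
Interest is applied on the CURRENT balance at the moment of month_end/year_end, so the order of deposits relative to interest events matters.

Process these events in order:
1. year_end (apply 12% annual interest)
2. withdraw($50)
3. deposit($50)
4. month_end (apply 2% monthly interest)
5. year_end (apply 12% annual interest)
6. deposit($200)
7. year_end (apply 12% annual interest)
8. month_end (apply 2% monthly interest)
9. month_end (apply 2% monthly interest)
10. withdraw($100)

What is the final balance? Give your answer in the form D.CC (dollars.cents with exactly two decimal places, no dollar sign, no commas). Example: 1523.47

After 1 (year_end (apply 12% annual interest)): balance=$112.00 total_interest=$12.00
After 2 (withdraw($50)): balance=$62.00 total_interest=$12.00
After 3 (deposit($50)): balance=$112.00 total_interest=$12.00
After 4 (month_end (apply 2% monthly interest)): balance=$114.24 total_interest=$14.24
After 5 (year_end (apply 12% annual interest)): balance=$127.94 total_interest=$27.94
After 6 (deposit($200)): balance=$327.94 total_interest=$27.94
After 7 (year_end (apply 12% annual interest)): balance=$367.29 total_interest=$67.29
After 8 (month_end (apply 2% monthly interest)): balance=$374.63 total_interest=$74.63
After 9 (month_end (apply 2% monthly interest)): balance=$382.12 total_interest=$82.12
After 10 (withdraw($100)): balance=$282.12 total_interest=$82.12

Answer: 282.12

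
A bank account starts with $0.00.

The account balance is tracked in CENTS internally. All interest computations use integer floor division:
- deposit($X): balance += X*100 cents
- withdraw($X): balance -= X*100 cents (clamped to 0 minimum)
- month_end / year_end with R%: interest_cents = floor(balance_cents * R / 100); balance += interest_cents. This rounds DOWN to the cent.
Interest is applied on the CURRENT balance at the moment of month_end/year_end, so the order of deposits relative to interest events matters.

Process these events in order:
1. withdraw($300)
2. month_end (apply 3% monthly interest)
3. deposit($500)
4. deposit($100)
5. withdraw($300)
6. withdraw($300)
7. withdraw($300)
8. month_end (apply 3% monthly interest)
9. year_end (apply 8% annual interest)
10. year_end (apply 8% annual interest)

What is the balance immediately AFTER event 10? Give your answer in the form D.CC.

Answer: 0.00

Derivation:
After 1 (withdraw($300)): balance=$0.00 total_interest=$0.00
After 2 (month_end (apply 3% monthly interest)): balance=$0.00 total_interest=$0.00
After 3 (deposit($500)): balance=$500.00 total_interest=$0.00
After 4 (deposit($100)): balance=$600.00 total_interest=$0.00
After 5 (withdraw($300)): balance=$300.00 total_interest=$0.00
After 6 (withdraw($300)): balance=$0.00 total_interest=$0.00
After 7 (withdraw($300)): balance=$0.00 total_interest=$0.00
After 8 (month_end (apply 3% monthly interest)): balance=$0.00 total_interest=$0.00
After 9 (year_end (apply 8% annual interest)): balance=$0.00 total_interest=$0.00
After 10 (year_end (apply 8% annual interest)): balance=$0.00 total_interest=$0.00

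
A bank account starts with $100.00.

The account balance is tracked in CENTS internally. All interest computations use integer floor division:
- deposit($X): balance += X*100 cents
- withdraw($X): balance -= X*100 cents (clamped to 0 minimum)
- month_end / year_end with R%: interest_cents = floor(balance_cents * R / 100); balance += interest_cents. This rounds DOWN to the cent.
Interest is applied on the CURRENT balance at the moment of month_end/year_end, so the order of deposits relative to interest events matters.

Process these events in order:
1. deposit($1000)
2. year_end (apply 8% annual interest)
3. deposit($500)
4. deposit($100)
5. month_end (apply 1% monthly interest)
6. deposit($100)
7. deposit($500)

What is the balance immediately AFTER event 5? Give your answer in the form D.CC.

Answer: 1805.88

Derivation:
After 1 (deposit($1000)): balance=$1100.00 total_interest=$0.00
After 2 (year_end (apply 8% annual interest)): balance=$1188.00 total_interest=$88.00
After 3 (deposit($500)): balance=$1688.00 total_interest=$88.00
After 4 (deposit($100)): balance=$1788.00 total_interest=$88.00
After 5 (month_end (apply 1% monthly interest)): balance=$1805.88 total_interest=$105.88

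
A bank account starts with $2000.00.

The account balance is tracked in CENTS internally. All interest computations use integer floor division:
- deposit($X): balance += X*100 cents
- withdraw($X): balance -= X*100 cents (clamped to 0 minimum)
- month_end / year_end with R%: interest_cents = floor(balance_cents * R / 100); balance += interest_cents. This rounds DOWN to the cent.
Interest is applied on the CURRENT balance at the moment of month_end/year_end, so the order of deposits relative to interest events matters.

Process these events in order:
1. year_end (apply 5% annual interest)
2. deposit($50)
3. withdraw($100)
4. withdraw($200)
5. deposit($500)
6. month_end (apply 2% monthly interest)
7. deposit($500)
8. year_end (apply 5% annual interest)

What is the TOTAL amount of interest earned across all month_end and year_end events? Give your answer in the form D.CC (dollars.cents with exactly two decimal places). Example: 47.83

Answer: 291.85

Derivation:
After 1 (year_end (apply 5% annual interest)): balance=$2100.00 total_interest=$100.00
After 2 (deposit($50)): balance=$2150.00 total_interest=$100.00
After 3 (withdraw($100)): balance=$2050.00 total_interest=$100.00
After 4 (withdraw($200)): balance=$1850.00 total_interest=$100.00
After 5 (deposit($500)): balance=$2350.00 total_interest=$100.00
After 6 (month_end (apply 2% monthly interest)): balance=$2397.00 total_interest=$147.00
After 7 (deposit($500)): balance=$2897.00 total_interest=$147.00
After 8 (year_end (apply 5% annual interest)): balance=$3041.85 total_interest=$291.85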